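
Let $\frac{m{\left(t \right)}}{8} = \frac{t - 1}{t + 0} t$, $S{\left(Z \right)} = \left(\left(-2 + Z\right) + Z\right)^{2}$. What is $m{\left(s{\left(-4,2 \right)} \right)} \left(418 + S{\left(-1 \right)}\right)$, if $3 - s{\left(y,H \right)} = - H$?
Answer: $13888$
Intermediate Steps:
$S{\left(Z \right)} = \left(-2 + 2 Z\right)^{2}$
$s{\left(y,H \right)} = 3 + H$ ($s{\left(y,H \right)} = 3 - - H = 3 + H$)
$m{\left(t \right)} = -8 + 8 t$ ($m{\left(t \right)} = 8 \frac{t - 1}{t + 0} t = 8 \frac{-1 + t}{t} t = 8 \left(-1 + t\right) = -8 + 8 t$)
$m{\left(s{\left(-4,2 \right)} \right)} \left(418 + S{\left(-1 \right)}\right) = \left(-8 + 8 \left(3 + 2\right)\right) \left(418 + 4 \left(-1 - 1\right)^{2}\right) = \left(-8 + 8 \cdot 5\right) \left(418 + 4 \left(-2\right)^{2}\right) = \left(-8 + 40\right) \left(418 + 4 \cdot 4\right) = 32 \left(418 + 16\right) = 32 \cdot 434 = 13888$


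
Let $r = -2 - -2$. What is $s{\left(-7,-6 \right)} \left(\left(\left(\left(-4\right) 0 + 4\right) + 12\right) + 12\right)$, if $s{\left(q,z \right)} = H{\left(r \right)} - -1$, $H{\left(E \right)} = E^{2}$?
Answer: $28$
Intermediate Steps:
$r = 0$ ($r = -2 + 2 = 0$)
$s{\left(q,z \right)} = 1$ ($s{\left(q,z \right)} = 0^{2} - -1 = 0 + 1 = 1$)
$s{\left(-7,-6 \right)} \left(\left(\left(\left(-4\right) 0 + 4\right) + 12\right) + 12\right) = 1 \left(\left(\left(\left(-4\right) 0 + 4\right) + 12\right) + 12\right) = 1 \left(\left(\left(0 + 4\right) + 12\right) + 12\right) = 1 \left(\left(4 + 12\right) + 12\right) = 1 \left(16 + 12\right) = 1 \cdot 28 = 28$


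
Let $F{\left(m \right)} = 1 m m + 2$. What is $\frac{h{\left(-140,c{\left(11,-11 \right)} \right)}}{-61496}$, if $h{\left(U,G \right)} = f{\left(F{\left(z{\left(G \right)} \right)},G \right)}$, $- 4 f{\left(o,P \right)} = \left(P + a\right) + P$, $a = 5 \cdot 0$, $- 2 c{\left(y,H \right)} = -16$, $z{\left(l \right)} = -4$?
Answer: $\frac{1}{15374} \approx 6.5045 \cdot 10^{-5}$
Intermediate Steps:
$c{\left(y,H \right)} = 8$ ($c{\left(y,H \right)} = \left(- \frac{1}{2}\right) \left(-16\right) = 8$)
$F{\left(m \right)} = 2 + m^{2}$ ($F{\left(m \right)} = m m + 2 = m^{2} + 2 = 2 + m^{2}$)
$a = 0$
$f{\left(o,P \right)} = - \frac{P}{2}$ ($f{\left(o,P \right)} = - \frac{\left(P + 0\right) + P}{4} = - \frac{P + P}{4} = - \frac{2 P}{4} = - \frac{P}{2}$)
$h{\left(U,G \right)} = - \frac{G}{2}$
$\frac{h{\left(-140,c{\left(11,-11 \right)} \right)}}{-61496} = \frac{\left(- \frac{1}{2}\right) 8}{-61496} = \left(-4\right) \left(- \frac{1}{61496}\right) = \frac{1}{15374}$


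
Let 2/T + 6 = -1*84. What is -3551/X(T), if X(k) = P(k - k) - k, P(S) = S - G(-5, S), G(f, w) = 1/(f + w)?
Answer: -31959/2 ≈ -15980.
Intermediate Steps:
T = -1/45 (T = 2/(-6 - 1*84) = 2/(-6 - 84) = 2/(-90) = 2*(-1/90) = -1/45 ≈ -0.022222)
P(S) = S - 1/(-5 + S)
X(k) = 1/5 - k (X(k) = (-1 + (k - k)*(-5 + (k - k)))/(-5 + (k - k)) - k = (-1 + 0*(-5 + 0))/(-5 + 0) - k = (-1 + 0*(-5))/(-5) - k = -(-1 + 0)/5 - k = -1/5*(-1) - k = 1/5 - k)
-3551/X(T) = -3551/(1/5 - 1*(-1/45)) = -3551/(1/5 + 1/45) = -3551/2/9 = -3551*9/2 = -31959/2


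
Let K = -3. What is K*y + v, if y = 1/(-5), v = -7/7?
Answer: -2/5 ≈ -0.40000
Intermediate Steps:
v = -1 (v = -7*1/7 = -1)
y = -1/5 ≈ -0.20000
K*y + v = -3*(-1/5) - 1 = 3/5 - 1 = -2/5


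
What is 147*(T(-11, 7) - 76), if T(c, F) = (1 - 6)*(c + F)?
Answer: -8232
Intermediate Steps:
T(c, F) = -5*F - 5*c (T(c, F) = -5*(F + c) = -5*F - 5*c)
147*(T(-11, 7) - 76) = 147*((-5*7 - 5*(-11)) - 76) = 147*((-35 + 55) - 76) = 147*(20 - 76) = 147*(-56) = -8232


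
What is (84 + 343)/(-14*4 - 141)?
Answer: -427/197 ≈ -2.1675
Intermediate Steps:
(84 + 343)/(-14*4 - 141) = 427/(-56 - 141) = 427/(-197) = 427*(-1/197) = -427/197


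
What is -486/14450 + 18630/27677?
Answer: 127876239/199966325 ≈ 0.63949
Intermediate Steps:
-486/14450 + 18630/27677 = -486*1/14450 + 18630*(1/27677) = -243/7225 + 18630/27677 = 127876239/199966325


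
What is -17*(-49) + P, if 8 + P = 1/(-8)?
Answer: 6599/8 ≈ 824.88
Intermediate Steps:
P = -65/8 (P = -8 + 1/(-8) = -8 + 1*(-⅛) = -8 - ⅛ = -65/8 ≈ -8.1250)
-17*(-49) + P = -17*(-49) - 65/8 = 833 - 65/8 = 6599/8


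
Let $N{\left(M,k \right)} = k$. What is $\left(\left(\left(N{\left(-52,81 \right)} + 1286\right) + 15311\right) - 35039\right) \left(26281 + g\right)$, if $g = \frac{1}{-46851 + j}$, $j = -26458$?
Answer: $- \frac{35374923715908}{73309} \approx -4.8255 \cdot 10^{8}$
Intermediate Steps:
$g = - \frac{1}{73309}$ ($g = \frac{1}{-46851 - 26458} = \frac{1}{-73309} = - \frac{1}{73309} \approx -1.3641 \cdot 10^{-5}$)
$\left(\left(\left(N{\left(-52,81 \right)} + 1286\right) + 15311\right) - 35039\right) \left(26281 + g\right) = \left(\left(\left(81 + 1286\right) + 15311\right) - 35039\right) \left(26281 - \frac{1}{73309}\right) = \left(\left(1367 + 15311\right) - 35039\right) \frac{1926633828}{73309} = \left(16678 - 35039\right) \frac{1926633828}{73309} = \left(-18361\right) \frac{1926633828}{73309} = - \frac{35374923715908}{73309}$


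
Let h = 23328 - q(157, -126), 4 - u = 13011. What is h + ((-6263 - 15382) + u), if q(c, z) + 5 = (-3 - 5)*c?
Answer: -10063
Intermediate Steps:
q(c, z) = -5 - 8*c (q(c, z) = -5 + (-3 - 5)*c = -5 - 8*c)
u = -13007 (u = 4 - 1*13011 = 4 - 13011 = -13007)
h = 24589 (h = 23328 - (-5 - 8*157) = 23328 - (-5 - 1256) = 23328 - 1*(-1261) = 23328 + 1261 = 24589)
h + ((-6263 - 15382) + u) = 24589 + ((-6263 - 15382) - 13007) = 24589 + (-21645 - 13007) = 24589 - 34652 = -10063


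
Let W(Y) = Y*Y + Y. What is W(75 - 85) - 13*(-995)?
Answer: 13025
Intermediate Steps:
W(Y) = Y + Y² (W(Y) = Y² + Y = Y + Y²)
W(75 - 85) - 13*(-995) = (75 - 85)*(1 + (75 - 85)) - 13*(-995) = -10*(1 - 10) - 1*(-12935) = -10*(-9) + 12935 = 90 + 12935 = 13025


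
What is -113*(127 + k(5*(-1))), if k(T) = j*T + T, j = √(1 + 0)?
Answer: -13221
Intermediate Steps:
j = 1 (j = √1 = 1)
k(T) = 2*T (k(T) = 1*T + T = T + T = 2*T)
-113*(127 + k(5*(-1))) = -113*(127 + 2*(5*(-1))) = -113*(127 + 2*(-5)) = -113*(127 - 10) = -113*117 = -13221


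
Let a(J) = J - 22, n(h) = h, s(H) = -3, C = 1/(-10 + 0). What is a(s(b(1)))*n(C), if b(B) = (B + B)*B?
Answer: 5/2 ≈ 2.5000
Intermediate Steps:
b(B) = 2*B**2 (b(B) = (2*B)*B = 2*B**2)
C = -1/10 (C = 1/(-10) = -1/10 ≈ -0.10000)
a(J) = -22 + J
a(s(b(1)))*n(C) = (-22 - 3)*(-1/10) = -25*(-1/10) = 5/2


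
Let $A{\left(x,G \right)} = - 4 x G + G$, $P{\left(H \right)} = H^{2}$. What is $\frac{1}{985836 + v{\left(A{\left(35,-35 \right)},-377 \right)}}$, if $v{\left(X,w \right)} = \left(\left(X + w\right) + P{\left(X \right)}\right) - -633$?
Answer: $\frac{1}{24659182} \approx 4.0553 \cdot 10^{-8}$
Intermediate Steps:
$A{\left(x,G \right)} = G - 4 G x$ ($A{\left(x,G \right)} = - 4 G x + G = G - 4 G x$)
$v{\left(X,w \right)} = 633 + X + w + X^{2}$ ($v{\left(X,w \right)} = \left(\left(X + w\right) + X^{2}\right) - -633 = \left(X + w + X^{2}\right) + 633 = 633 + X + w + X^{2}$)
$\frac{1}{985836 + v{\left(A{\left(35,-35 \right)},-377 \right)}} = \frac{1}{985836 + \left(633 - 35 \left(1 - 140\right) - 377 + \left(- 35 \left(1 - 140\right)\right)^{2}\right)} = \frac{1}{985836 + \left(633 - -4865 - 377 + \left(\left(-35\right) \left(-139\right)\right)^{2}\right)} = \frac{1}{985836 + \left(633 + 4865 - 377 + 4865^{2}\right)} = \frac{1}{985836 + \left(633 + 4865 - 377 + 23668225\right)} = \frac{1}{985836 + 23673346} = \frac{1}{24659182}$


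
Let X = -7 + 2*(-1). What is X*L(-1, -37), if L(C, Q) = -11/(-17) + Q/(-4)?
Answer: -6057/68 ≈ -89.073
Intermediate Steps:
L(C, Q) = 11/17 - Q/4 (L(C, Q) = -11*(-1/17) + Q*(-¼) = 11/17 - Q/4)
X = -9 (X = -7 - 2 = -9)
X*L(-1, -37) = -9*(11/17 - ¼*(-37)) = -9*(11/17 + 37/4) = -9*673/68 = -6057/68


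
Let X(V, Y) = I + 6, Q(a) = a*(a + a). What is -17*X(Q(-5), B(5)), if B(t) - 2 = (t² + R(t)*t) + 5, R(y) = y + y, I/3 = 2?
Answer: -204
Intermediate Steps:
I = 6 (I = 3*2 = 6)
Q(a) = 2*a² (Q(a) = a*(2*a) = 2*a²)
R(y) = 2*y
B(t) = 7 + 3*t² (B(t) = 2 + ((t² + (2*t)*t) + 5) = 2 + ((t² + 2*t²) + 5) = 2 + (3*t² + 5) = 2 + (5 + 3*t²) = 7 + 3*t²)
X(V, Y) = 12 (X(V, Y) = 6 + 6 = 12)
-17*X(Q(-5), B(5)) = -17*12 = -204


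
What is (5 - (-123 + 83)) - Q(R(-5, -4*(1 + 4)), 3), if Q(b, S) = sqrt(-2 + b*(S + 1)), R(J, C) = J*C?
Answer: 45 - sqrt(398) ≈ 25.050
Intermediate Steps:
R(J, C) = C*J
Q(b, S) = sqrt(-2 + b*(1 + S))
(5 - (-123 + 83)) - Q(R(-5, -4*(1 + 4)), 3) = (5 - (-123 + 83)) - sqrt(-2 - 4*(1 + 4)*(-5) + 3*(-4*(1 + 4)*(-5))) = (5 - 1*(-40)) - sqrt(-2 - 4*5*(-5) + 3*(-4*5*(-5))) = (5 + 40) - sqrt(-2 - 20*(-5) + 3*(-20*(-5))) = 45 - sqrt(-2 + 100 + 3*100) = 45 - sqrt(-2 + 100 + 300) = 45 - sqrt(398)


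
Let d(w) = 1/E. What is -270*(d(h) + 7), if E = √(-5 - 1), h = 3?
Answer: -1890 + 45*I*√6 ≈ -1890.0 + 110.23*I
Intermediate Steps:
E = I*√6 (E = √(-6) = I*√6 ≈ 2.4495*I)
d(w) = -I*√6/6 (d(w) = 1/(I*√6) = -I*√6/6)
-270*(d(h) + 7) = -270*(-I*√6/6 + 7) = -270*(7 - I*√6/6) = -1890 + 45*I*√6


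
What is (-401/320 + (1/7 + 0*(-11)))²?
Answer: 6185169/5017600 ≈ 1.2327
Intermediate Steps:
(-401/320 + (1/7 + 0*(-11)))² = (-401*1/320 + (⅐ + 0))² = (-401/320 + ⅐)² = (-2487/2240)² = 6185169/5017600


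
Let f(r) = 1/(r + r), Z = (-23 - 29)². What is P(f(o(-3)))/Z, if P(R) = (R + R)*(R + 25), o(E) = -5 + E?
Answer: -399/346112 ≈ -0.0011528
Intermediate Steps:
Z = 2704 (Z = (-52)² = 2704)
f(r) = 1/(2*r)
P(R) = 2*R*(25 + R) (P(R) = (2*R)*(25 + R) = 2*R*(25 + R))
P(f(o(-3)))/Z = (2*(1/(2*(-5 - 3)))*(25 + 1/(2*(-5 - 3))))/2704 = (2*((½)/(-8))*(25 + (½)/(-8)))*(1/2704) = (2*((½)*(-⅛))*(25 + (½)*(-⅛)))*(1/2704) = (2*(-1/16)*(25 - 1/16))*(1/2704) = (2*(-1/16)*(399/16))*(1/2704) = -399/128*1/2704 = -399/346112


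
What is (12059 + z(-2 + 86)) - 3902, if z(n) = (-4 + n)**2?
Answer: 14557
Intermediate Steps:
(12059 + z(-2 + 86)) - 3902 = (12059 + (-4 + (-2 + 86))**2) - 3902 = (12059 + (-4 + 84)**2) - 3902 = (12059 + 80**2) - 3902 = (12059 + 6400) - 3902 = 18459 - 3902 = 14557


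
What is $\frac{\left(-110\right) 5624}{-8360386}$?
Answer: $\frac{309320}{4180193} \approx 0.073997$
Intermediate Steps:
$\frac{\left(-110\right) 5624}{-8360386} = \left(-618640\right) \left(- \frac{1}{8360386}\right) = \frac{309320}{4180193}$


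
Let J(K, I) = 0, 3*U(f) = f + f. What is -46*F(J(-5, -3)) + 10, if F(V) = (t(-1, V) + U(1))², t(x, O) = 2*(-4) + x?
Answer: -28660/9 ≈ -3184.4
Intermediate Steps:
U(f) = 2*f/3 (U(f) = (f + f)/3 = (2*f)/3 = 2*f/3)
t(x, O) = -8 + x
F(V) = 625/9 (F(V) = ((-8 - 1) + (⅔)*1)² = (-9 + ⅔)² = (-25/3)² = 625/9)
-46*F(J(-5, -3)) + 10 = -46*625/9 + 10 = -28750/9 + 10 = -28660/9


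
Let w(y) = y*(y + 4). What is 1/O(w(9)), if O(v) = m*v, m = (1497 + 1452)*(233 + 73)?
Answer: 1/105580098 ≈ 9.4715e-9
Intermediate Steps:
w(y) = y*(4 + y)
m = 902394 (m = 2949*306 = 902394)
O(v) = 902394*v
1/O(w(9)) = 1/(902394*(9*(4 + 9))) = 1/(902394*(9*13)) = 1/(902394*117) = 1/105580098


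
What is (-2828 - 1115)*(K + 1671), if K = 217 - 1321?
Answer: -2235681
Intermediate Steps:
K = -1104
(-2828 - 1115)*(K + 1671) = (-2828 - 1115)*(-1104 + 1671) = -3943*567 = -2235681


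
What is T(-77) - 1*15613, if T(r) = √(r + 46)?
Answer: -15613 + I*√31 ≈ -15613.0 + 5.5678*I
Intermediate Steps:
T(r) = √(46 + r)
T(-77) - 1*15613 = √(46 - 77) - 1*15613 = √(-31) - 15613 = I*√31 - 15613 = -15613 + I*√31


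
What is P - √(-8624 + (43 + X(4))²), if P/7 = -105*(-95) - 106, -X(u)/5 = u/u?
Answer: 69083 - 2*I*√1795 ≈ 69083.0 - 84.735*I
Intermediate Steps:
X(u) = -5 (X(u) = -5*u/u = -5*1 = -5)
P = 69083 (P = 7*(-105*(-95) - 106) = 7*(9975 - 106) = 7*9869 = 69083)
P - √(-8624 + (43 + X(4))²) = 69083 - √(-8624 + (43 - 5)²) = 69083 - √(-8624 + 38²) = 69083 - √(-8624 + 1444) = 69083 - √(-7180) = 69083 - 2*I*√1795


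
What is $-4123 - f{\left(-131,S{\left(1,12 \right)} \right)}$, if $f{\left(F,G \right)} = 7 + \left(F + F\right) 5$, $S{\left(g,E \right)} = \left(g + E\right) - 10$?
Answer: $-2820$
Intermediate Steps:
$S{\left(g,E \right)} = -10 + E + g$ ($S{\left(g,E \right)} = \left(E + g\right) - 10 = -10 + E + g$)
$f{\left(F,G \right)} = 7 + 10 F$ ($f{\left(F,G \right)} = 7 + 2 F 5 = 7 + 10 F$)
$-4123 - f{\left(-131,S{\left(1,12 \right)} \right)} = -4123 - \left(7 + 10 \left(-131\right)\right) = -4123 - \left(7 - 1310\right) = -4123 - -1303 = -4123 + 1303 = -2820$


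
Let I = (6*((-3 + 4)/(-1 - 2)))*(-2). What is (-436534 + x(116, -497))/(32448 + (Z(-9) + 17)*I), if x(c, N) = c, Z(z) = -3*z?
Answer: -218209/16312 ≈ -13.377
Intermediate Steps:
I = 4 (I = (6*(1/(-3)))*(-2) = (6*(1*(-1/3)))*(-2) = (6*(-1/3))*(-2) = -2*(-2) = 4)
(-436534 + x(116, -497))/(32448 + (Z(-9) + 17)*I) = (-436534 + 116)/(32448 + (-3*(-9) + 17)*4) = -436418/(32448 + (27 + 17)*4) = -436418/(32448 + 44*4) = -436418/(32448 + 176) = -436418/32624 = -436418*1/32624 = -218209/16312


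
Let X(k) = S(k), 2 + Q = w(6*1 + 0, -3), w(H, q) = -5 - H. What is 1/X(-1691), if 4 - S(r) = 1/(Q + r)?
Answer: 1704/6817 ≈ 0.24996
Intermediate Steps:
Q = -13 (Q = -2 + (-5 - (6*1 + 0)) = -2 + (-5 - (6 + 0)) = -2 + (-5 - 1*6) = -2 + (-5 - 6) = -2 - 11 = -13)
S(r) = 4 - 1/(-13 + r)
X(k) = (-53 + 4*k)/(-13 + k)
1/X(-1691) = 1/((-53 + 4*(-1691))/(-13 - 1691)) = 1/((-53 - 6764)/(-1704)) = 1/(-1/1704*(-6817)) = 1/(6817/1704) = 1704/6817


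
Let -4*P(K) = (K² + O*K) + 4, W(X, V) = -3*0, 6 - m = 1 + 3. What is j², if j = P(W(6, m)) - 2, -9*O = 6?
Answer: 9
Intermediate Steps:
m = 2 (m = 6 - (1 + 3) = 6 - 1*4 = 6 - 4 = 2)
O = -⅔ (O = -⅑*6 = -⅔ ≈ -0.66667)
W(X, V) = 0
P(K) = -1 - K²/4 + K/6 (P(K) = -((K² - 2*K/3) + 4)/4 = -(4 + K² - 2*K/3)/4 = -1 - K²/4 + K/6)
j = -3 (j = (-1 - ¼*0² + (⅙)*0) - 2 = (-1 - ¼*0 + 0) - 2 = (-1 + 0 + 0) - 2 = -1 - 2 = -3)
j² = (-3)² = 9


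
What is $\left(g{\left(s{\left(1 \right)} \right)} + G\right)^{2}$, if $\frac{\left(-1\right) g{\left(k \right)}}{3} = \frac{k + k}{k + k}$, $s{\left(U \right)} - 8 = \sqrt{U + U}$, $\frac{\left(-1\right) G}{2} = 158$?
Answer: $101761$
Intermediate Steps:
$G = -316$ ($G = \left(-2\right) 158 = -316$)
$s{\left(U \right)} = 8 + \sqrt{2} \sqrt{U}$ ($s{\left(U \right)} = 8 + \sqrt{U + U} = 8 + \sqrt{2 U} = 8 + \sqrt{2} \sqrt{U}$)
$g{\left(k \right)} = -3$ ($g{\left(k \right)} = - 3 \frac{k + k}{k + k} = - 3 \frac{2 k}{2 k} = - 3 \cdot 2 k \frac{1}{2 k} = \left(-3\right) 1 = -3$)
$\left(g{\left(s{\left(1 \right)} \right)} + G\right)^{2} = \left(-3 - 316\right)^{2} = \left(-319\right)^{2} = 101761$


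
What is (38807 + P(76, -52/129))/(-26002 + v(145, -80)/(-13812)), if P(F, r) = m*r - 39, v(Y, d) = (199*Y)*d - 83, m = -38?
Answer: -23034032992/15343739063 ≈ -1.5012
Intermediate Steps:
v(Y, d) = -83 + 199*Y*d (v(Y, d) = 199*Y*d - 83 = -83 + 199*Y*d)
P(F, r) = -39 - 38*r (P(F, r) = -38*r - 39 = -39 - 38*r)
(38807 + P(76, -52/129))/(-26002 + v(145, -80)/(-13812)) = (38807 + (-39 - (-1976)/129))/(-26002 + (-83 + 199*145*(-80))/(-13812)) = (38807 + (-39 - (-1976)/129))/(-26002 + (-83 - 2308400)*(-1/13812)) = (38807 + (-39 - 38*(-52/129)))/(-26002 - 2308483*(-1/13812)) = (38807 + (-39 + 1976/129))/(-26002 + 2308483/13812) = (38807 - 3055/129)/(-356831141/13812) = (5003048/129)*(-13812/356831141) = -23034032992/15343739063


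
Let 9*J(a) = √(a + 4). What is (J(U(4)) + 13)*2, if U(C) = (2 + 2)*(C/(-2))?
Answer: 26 + 4*I/9 ≈ 26.0 + 0.44444*I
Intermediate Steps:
U(C) = -2*C (U(C) = 4*(C*(-½)) = 4*(-C/2) = -2*C)
J(a) = √(4 + a)/9 (J(a) = √(a + 4)/9 = √(4 + a)/9)
(J(U(4)) + 13)*2 = (√(4 - 2*4)/9 + 13)*2 = (√(4 - 8)/9 + 13)*2 = (√(-4)/9 + 13)*2 = ((2*I)/9 + 13)*2 = (2*I/9 + 13)*2 = (13 + 2*I/9)*2 = 26 + 4*I/9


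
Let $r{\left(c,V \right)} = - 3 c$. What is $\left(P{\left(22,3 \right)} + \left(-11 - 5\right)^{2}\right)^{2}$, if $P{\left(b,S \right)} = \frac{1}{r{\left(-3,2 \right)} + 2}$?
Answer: $\frac{7935489}{121} \approx 65583.0$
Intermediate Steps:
$P{\left(b,S \right)} = \frac{1}{11}$ ($P{\left(b,S \right)} = \frac{1}{\left(-3\right) \left(-3\right) + 2} = \frac{1}{9 + 2} = \frac{1}{11}$)
$\left(P{\left(22,3 \right)} + \left(-11 - 5\right)^{2}\right)^{2} = \left(\frac{1}{11} + \left(-11 - 5\right)^{2}\right)^{2} = \left(\frac{1}{11} + \left(-16\right)^{2}\right)^{2} = \left(\frac{1}{11} + 256\right)^{2} = \left(\frac{2817}{11}\right)^{2} = \frac{7935489}{121}$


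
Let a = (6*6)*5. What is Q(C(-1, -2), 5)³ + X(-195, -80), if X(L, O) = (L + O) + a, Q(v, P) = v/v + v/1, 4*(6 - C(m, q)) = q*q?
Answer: 121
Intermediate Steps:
C(m, q) = 6 - q²/4 (C(m, q) = 6 - q*q/4 = 6 - q²/4)
Q(v, P) = 1 + v (Q(v, P) = 1 + v*1 = 1 + v)
a = 180 (a = 36*5 = 180)
X(L, O) = 180 + L + O (X(L, O) = (L + O) + 180 = 180 + L + O)
Q(C(-1, -2), 5)³ + X(-195, -80) = (1 + (6 - ¼*(-2)²))³ + (180 - 195 - 80) = (1 + (6 - ¼*4))³ - 95 = (1 + (6 - 1))³ - 95 = (1 + 5)³ - 95 = 6³ - 95 = 216 - 95 = 121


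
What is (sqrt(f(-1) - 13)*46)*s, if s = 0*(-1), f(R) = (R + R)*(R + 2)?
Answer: 0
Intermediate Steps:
f(R) = 2*R*(2 + R) (f(R) = (2*R)*(2 + R) = 2*R*(2 + R))
s = 0
(sqrt(f(-1) - 13)*46)*s = (sqrt(2*(-1)*(2 - 1) - 13)*46)*0 = (sqrt(2*(-1)*1 - 13)*46)*0 = (sqrt(-2 - 13)*46)*0 = (sqrt(-15)*46)*0 = ((I*sqrt(15))*46)*0 = (46*I*sqrt(15))*0 = 0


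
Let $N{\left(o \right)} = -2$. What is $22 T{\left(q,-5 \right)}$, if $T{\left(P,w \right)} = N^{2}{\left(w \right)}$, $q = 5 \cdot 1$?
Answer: $88$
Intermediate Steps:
$q = 5$
$T{\left(P,w \right)} = 4$ ($T{\left(P,w \right)} = \left(-2\right)^{2} = 4$)
$22 T{\left(q,-5 \right)} = 22 \cdot 4 = 88$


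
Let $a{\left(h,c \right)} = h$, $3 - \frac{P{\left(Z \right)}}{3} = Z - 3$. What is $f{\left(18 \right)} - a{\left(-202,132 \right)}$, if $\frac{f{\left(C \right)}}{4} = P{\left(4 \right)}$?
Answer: $226$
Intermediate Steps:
$P{\left(Z \right)} = 18 - 3 Z$ ($P{\left(Z \right)} = 9 - 3 \left(Z - 3\right) = 9 - 3 \left(-3 + Z\right) = 9 - \left(-9 + 3 Z\right) = 18 - 3 Z$)
$f{\left(C \right)} = 24$ ($f{\left(C \right)} = 4 \left(18 - 12\right) = 4 \cdot 6 = 24$)
$f{\left(18 \right)} - a{\left(-202,132 \right)} = 24 - -202 = 24 + 202 = 226$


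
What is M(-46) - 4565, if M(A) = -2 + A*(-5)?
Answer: -4337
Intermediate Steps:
M(A) = -2 - 5*A
M(-46) - 4565 = (-2 - 5*(-46)) - 4565 = (-2 + 230) - 4565 = 228 - 4565 = -4337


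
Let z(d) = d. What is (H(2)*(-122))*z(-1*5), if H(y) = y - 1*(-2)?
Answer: 2440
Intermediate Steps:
H(y) = 2 + y (H(y) = y + 2 = 2 + y)
(H(2)*(-122))*z(-1*5) = ((2 + 2)*(-122))*(-1*5) = (4*(-122))*(-5) = -488*(-5) = 2440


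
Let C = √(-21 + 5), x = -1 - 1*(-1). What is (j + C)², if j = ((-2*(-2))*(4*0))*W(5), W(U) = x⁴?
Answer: -16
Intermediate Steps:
x = 0 (x = -1 + 1 = 0)
W(U) = 0 (W(U) = 0⁴ = 0)
C = 4*I (C = √(-16) = 4*I ≈ 4.0*I)
j = 0 (j = ((-2*(-2))*(4*0))*0 = (4*0)*0 = 0*0 = 0)
(j + C)² = (0 + 4*I)² = (4*I)² = -16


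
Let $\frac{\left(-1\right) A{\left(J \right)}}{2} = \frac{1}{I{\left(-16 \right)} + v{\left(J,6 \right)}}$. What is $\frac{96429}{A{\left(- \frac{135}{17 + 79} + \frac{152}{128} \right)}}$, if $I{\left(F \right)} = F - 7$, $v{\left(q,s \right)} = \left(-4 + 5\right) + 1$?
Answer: $\frac{2025009}{2} \approx 1.0125 \cdot 10^{6}$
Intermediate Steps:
$v{\left(q,s \right)} = 2$ ($v{\left(q,s \right)} = 1 + 1 = 2$)
$I{\left(F \right)} = -7 + F$ ($I{\left(F \right)} = F - 7 = -7 + F$)
$A{\left(J \right)} = \frac{2}{21}$ ($A{\left(J \right)} = - \frac{2}{\left(-7 - 16\right) + 2} = - \frac{2}{-23 + 2} = - \frac{2}{-21} = \left(-2\right) \left(- \frac{1}{21}\right) = \frac{2}{21}$)
$\frac{96429}{A{\left(- \frac{135}{17 + 79} + \frac{152}{128} \right)}} = \frac{96429}{\frac{2}{21}} = 96429 \cdot \frac{21}{2} = \frac{2025009}{2}$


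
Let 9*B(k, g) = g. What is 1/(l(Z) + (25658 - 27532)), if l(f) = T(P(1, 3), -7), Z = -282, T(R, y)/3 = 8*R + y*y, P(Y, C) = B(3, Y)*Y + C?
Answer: -3/4957 ≈ -0.00060521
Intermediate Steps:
B(k, g) = g/9
P(Y, C) = C + Y²/9 (P(Y, C) = (Y/9)*Y + C = Y²/9 + C = C + Y²/9)
T(R, y) = 3*y² + 24*R (T(R, y) = 3*(8*R + y*y) = 3*(8*R + y²) = 3*(y² + 8*R) = 3*y² + 24*R)
l(f) = 665/3 (l(f) = 3*(-7)² + 24*(3 + (⅑)*1²) = 3*49 + 24*(3 + (⅑)*1) = 147 + 24*(3 + ⅑) = 147 + 24*(28/9) = 147 + 224/3 = 665/3)
1/(l(Z) + (25658 - 27532)) = 1/(665/3 + (25658 - 27532)) = 1/(665/3 - 1874) = 1/(-4957/3) = -3/4957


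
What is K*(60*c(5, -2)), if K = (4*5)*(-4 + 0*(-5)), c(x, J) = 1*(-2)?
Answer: 9600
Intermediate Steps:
c(x, J) = -2
K = -80 (K = 20*(-4 + 0) = 20*(-4) = -80)
K*(60*c(5, -2)) = -4800*(-2) = -80*(-120) = 9600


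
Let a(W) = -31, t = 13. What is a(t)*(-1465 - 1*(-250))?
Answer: 37665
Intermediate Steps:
a(t)*(-1465 - 1*(-250)) = -31*(-1465 - 1*(-250)) = -31*(-1465 + 250) = -31*(-1215) = 37665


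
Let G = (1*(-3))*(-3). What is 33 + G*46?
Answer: 447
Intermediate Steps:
G = 9 (G = -3*(-3) = 9)
33 + G*46 = 33 + 9*46 = 33 + 414 = 447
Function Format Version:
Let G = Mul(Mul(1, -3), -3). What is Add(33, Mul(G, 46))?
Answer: 447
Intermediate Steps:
G = 9 (G = Mul(-3, -3) = 9)
Add(33, Mul(G, 46)) = Add(33, Mul(9, 46)) = Add(33, 414) = 447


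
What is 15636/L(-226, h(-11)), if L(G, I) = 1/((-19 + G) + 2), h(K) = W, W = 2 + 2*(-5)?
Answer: -3799548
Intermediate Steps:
W = -8 (W = 2 - 10 = -8)
h(K) = -8
L(G, I) = 1/(-17 + G)
15636/L(-226, h(-11)) = 15636/(1/(-17 - 226)) = 15636/(1/(-243)) = 15636/(-1/243) = 15636*(-243) = -3799548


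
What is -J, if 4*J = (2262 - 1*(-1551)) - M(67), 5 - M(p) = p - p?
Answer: -952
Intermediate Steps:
M(p) = 5 (M(p) = 5 - (p - p) = 5 - 1*0 = 5 + 0 = 5)
J = 952 (J = ((2262 - 1*(-1551)) - 1*5)/4 = ((2262 + 1551) - 5)/4 = (3813 - 5)/4 = (1/4)*3808 = 952)
-J = -1*952 = -952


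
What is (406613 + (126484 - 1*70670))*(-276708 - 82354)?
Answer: -166039963474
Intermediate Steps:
(406613 + (126484 - 1*70670))*(-276708 - 82354) = (406613 + (126484 - 70670))*(-359062) = (406613 + 55814)*(-359062) = 462427*(-359062) = -166039963474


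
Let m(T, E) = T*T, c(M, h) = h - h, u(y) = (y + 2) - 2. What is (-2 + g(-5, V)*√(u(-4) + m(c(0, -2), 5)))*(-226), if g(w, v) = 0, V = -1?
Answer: 452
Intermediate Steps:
u(y) = y (u(y) = (2 + y) - 2 = y)
c(M, h) = 0
m(T, E) = T²
(-2 + g(-5, V)*√(u(-4) + m(c(0, -2), 5)))*(-226) = (-2 + 0*√(-4 + 0²))*(-226) = (-2 + 0*√(-4 + 0))*(-226) = (-2 + 0*√(-4))*(-226) = (-2 + 0*(2*I))*(-226) = (-2 + 0)*(-226) = -2*(-226) = 452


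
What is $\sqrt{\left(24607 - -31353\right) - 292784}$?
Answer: $2 i \sqrt{59206} \approx 486.65 i$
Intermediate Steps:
$\sqrt{\left(24607 - -31353\right) - 292784} = \sqrt{\left(24607 + 31353\right) - 292784} = \sqrt{55960 - 292784} = \sqrt{-236824} = 2 i \sqrt{59206}$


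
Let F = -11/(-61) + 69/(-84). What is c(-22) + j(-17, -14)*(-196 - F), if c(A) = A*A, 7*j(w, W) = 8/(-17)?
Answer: 25260838/50813 ≈ 497.13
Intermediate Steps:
F = -1095/1708 (F = -11*(-1/61) + 69*(-1/84) = 11/61 - 23/28 = -1095/1708 ≈ -0.64110)
j(w, W) = -8/119 (j(w, W) = (8/(-17))/7 = (8*(-1/17))/7 = (⅐)*(-8/17) = -8/119)
c(A) = A²
c(-22) + j(-17, -14)*(-196 - F) = (-22)² - 8*(-196 - 1*(-1095/1708))/119 = 484 - 8*(-196 + 1095/1708)/119 = 484 - 8/119*(-333673/1708) = 484 + 667346/50813 = 25260838/50813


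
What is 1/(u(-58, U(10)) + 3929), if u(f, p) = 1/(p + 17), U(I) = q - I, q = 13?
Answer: 20/78581 ≈ 0.00025451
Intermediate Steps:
U(I) = 13 - I
u(f, p) = 1/(17 + p)
1/(u(-58, U(10)) + 3929) = 1/(1/(17 + (13 - 1*10)) + 3929) = 1/(1/(17 + (13 - 10)) + 3929) = 1/(1/(17 + 3) + 3929) = 1/(1/20 + 3929) = 1/(78581/20) = 20/78581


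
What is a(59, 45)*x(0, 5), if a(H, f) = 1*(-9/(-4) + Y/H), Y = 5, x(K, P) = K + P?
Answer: 2755/236 ≈ 11.674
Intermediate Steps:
a(H, f) = 9/4 + 5/H (a(H, f) = 1*(-9/(-4) + 5/H) = 1*(-9*(-¼) + 5/H) = 1*(9/4 + 5/H) = 9/4 + 5/H)
a(59, 45)*x(0, 5) = (9/4 + 5/59)*(0 + 5) = (9/4 + 5*(1/59))*5 = (9/4 + 5/59)*5 = (551/236)*5 = 2755/236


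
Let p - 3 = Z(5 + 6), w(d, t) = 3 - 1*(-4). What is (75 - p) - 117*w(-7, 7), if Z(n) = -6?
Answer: -741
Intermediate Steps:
w(d, t) = 7 (w(d, t) = 3 + 4 = 7)
p = -3 (p = 3 - 6 = -3)
(75 - p) - 117*w(-7, 7) = (75 - 1*(-3)) - 117*7 = (75 + 3) - 819 = 78 - 819 = -741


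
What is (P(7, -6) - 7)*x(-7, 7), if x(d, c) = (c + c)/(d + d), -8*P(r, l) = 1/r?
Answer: 393/56 ≈ 7.0179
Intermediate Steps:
P(r, l) = -1/(8*r)
x(d, c) = c/d (x(d, c) = (2*c)/((2*d)) = (2*c)*(1/(2*d)) = c/d)
(P(7, -6) - 7)*x(-7, 7) = (-1/8/7 - 7)*(7/(-7)) = (-1/8*1/7 - 7)*(7*(-1/7)) = (-1/56 - 7)*(-1) = -393/56*(-1) = 393/56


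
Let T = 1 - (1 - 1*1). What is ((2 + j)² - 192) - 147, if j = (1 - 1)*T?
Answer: -335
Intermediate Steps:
T = 1 (T = 1 - (1 - 1) = 1 - 1*0 = 1 + 0 = 1)
j = 0 (j = (1 - 1)*1 = 0*1 = 0)
((2 + j)² - 192) - 147 = ((2 + 0)² - 192) - 147 = (2² - 192) - 147 = (4 - 192) - 147 = -188 - 147 = -335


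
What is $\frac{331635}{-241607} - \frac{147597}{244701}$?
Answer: $- \frac{38937294838}{19707158169} \approx -1.9758$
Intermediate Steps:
$\frac{331635}{-241607} - \frac{147597}{244701} = 331635 \left(- \frac{1}{241607}\right) - \frac{49199}{81567} = - \frac{331635}{241607} - \frac{49199}{81567} = - \frac{38937294838}{19707158169}$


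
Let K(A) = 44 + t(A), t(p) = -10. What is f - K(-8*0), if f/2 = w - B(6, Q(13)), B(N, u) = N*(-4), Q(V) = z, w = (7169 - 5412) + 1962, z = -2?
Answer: 7452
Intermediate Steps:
w = 3719 (w = 1757 + 1962 = 3719)
Q(V) = -2
B(N, u) = -4*N
K(A) = 34 (K(A) = 44 - 10 = 34)
f = 7486 (f = 2*(3719 - (-4)*6) = 2*(3719 - 1*(-24)) = 2*(3719 + 24) = 2*3743 = 7486)
f - K(-8*0) = 7486 - 1*34 = 7486 - 34 = 7452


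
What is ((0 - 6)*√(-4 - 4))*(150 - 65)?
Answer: -1020*I*√2 ≈ -1442.5*I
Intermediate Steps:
((0 - 6)*√(-4 - 4))*(150 - 65) = -12*I*√2*85 = -1020*I*√2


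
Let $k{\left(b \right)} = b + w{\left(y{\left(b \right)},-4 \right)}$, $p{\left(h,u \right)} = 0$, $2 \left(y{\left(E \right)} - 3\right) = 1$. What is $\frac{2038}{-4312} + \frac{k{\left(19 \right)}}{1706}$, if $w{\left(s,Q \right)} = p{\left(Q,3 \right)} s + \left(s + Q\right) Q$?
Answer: $- \frac{846569}{1839068} \approx -0.46033$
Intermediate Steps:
$y{\left(E \right)} = \frac{7}{2}$ ($y{\left(E \right)} = 3 + \frac{1}{2} \cdot 1 = 3 + \frac{1}{2} = \frac{7}{2}$)
$w{\left(s,Q \right)} = Q \left(Q + s\right)$ ($w{\left(s,Q \right)} = 0 s + \left(s + Q\right) Q = 0 + \left(Q + s\right) Q = 0 + Q \left(Q + s\right) = Q \left(Q + s\right)$)
$k{\left(b \right)} = 2 + b$ ($k{\left(b \right)} = b - 4 \left(-4 + \frac{7}{2}\right) = b - -2 = b + 2 = 2 + b$)
$\frac{2038}{-4312} + \frac{k{\left(19 \right)}}{1706} = \frac{2038}{-4312} + \frac{2 + 19}{1706} = 2038 \left(- \frac{1}{4312}\right) + 21 \cdot \frac{1}{1706} = - \frac{1019}{2156} + \frac{21}{1706} = - \frac{846569}{1839068}$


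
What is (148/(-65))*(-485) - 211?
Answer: 11613/13 ≈ 893.31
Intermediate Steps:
(148/(-65))*(-485) - 211 = (148*(-1/65))*(-485) - 211 = -148/65*(-485) - 211 = 14356/13 - 211 = 11613/13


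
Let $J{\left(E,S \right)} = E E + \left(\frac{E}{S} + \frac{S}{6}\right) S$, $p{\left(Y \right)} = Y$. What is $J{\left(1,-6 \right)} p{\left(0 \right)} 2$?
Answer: $0$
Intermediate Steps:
$J{\left(E,S \right)} = E^{2} + S \left(\frac{S}{6} + \frac{E}{S}\right)$ ($J{\left(E,S \right)} = E^{2} + \left(\frac{E}{S} + S \frac{1}{6}\right) S = E^{2} + \left(\frac{E}{S} + \frac{S}{6}\right) S = E^{2} + \left(\frac{S}{6} + \frac{E}{S}\right) S = E^{2} + S \left(\frac{S}{6} + \frac{E}{S}\right)$)
$J{\left(1,-6 \right)} p{\left(0 \right)} 2 = \left(1 + 1^{2} + \frac{\left(-6\right)^{2}}{6}\right) 0 \cdot 2 = \left(1 + 1 + \frac{1}{6} \cdot 36\right) 0 \cdot 2 = \left(1 + 1 + 6\right) 0 \cdot 2 = 8 \cdot 0 \cdot 2 = 0 \cdot 2 = 0$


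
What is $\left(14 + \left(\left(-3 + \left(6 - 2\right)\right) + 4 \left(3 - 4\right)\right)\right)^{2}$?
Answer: $121$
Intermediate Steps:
$\left(14 + \left(\left(-3 + \left(6 - 2\right)\right) + 4 \left(3 - 4\right)\right)\right)^{2} = \left(14 + \left(\left(-3 + \left(6 - 2\right)\right) + 4 \left(-1\right)\right)\right)^{2} = \left(14 + \left(\left(-3 + 4\right) - 4\right)\right)^{2} = \left(14 + \left(1 - 4\right)\right)^{2} = \left(14 - 3\right)^{2} = 11^{2} = 121$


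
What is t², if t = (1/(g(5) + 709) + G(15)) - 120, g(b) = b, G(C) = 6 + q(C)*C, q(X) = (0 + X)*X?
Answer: 5421237006025/509796 ≈ 1.0634e+7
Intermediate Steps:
q(X) = X² (q(X) = X*X = X²)
G(C) = 6 + C³ (G(C) = 6 + C²*C = 6 + C³)
t = 2328355/714 (t = (1/(5 + 709) + (6 + 15³)) - 120 = (1/714 + (6 + 3375)) - 120 = (1/714 + 3381) - 120 = 2414035/714 - 120 = 2328355/714 ≈ 3261.0)
t² = (2328355/714)² = 5421237006025/509796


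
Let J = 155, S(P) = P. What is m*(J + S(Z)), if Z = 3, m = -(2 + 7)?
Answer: -1422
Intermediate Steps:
m = -9 (m = -1*9 = -9)
m*(J + S(Z)) = -9*(155 + 3) = -9*158 = -1422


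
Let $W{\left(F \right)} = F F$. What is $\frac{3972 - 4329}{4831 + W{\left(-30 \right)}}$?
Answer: $- \frac{357}{5731} \approx -0.062293$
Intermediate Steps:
$W{\left(F \right)} = F^{2}$
$\frac{3972 - 4329}{4831 + W{\left(-30 \right)}} = \frac{3972 - 4329}{4831 + \left(-30\right)^{2}} = - \frac{357}{4831 + 900} = - \frac{357}{5731}$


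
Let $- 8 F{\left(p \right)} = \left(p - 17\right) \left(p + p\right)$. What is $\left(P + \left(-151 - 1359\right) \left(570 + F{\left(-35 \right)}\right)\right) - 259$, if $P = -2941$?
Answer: $-176850$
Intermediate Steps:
$F{\left(p \right)} = - \frac{p \left(-17 + p\right)}{4}$ ($F{\left(p \right)} = - \frac{\left(p - 17\right) \left(p + p\right)}{8} = - \frac{\left(-17 + p\right) 2 p}{8} = - \frac{2 p \left(-17 + p\right)}{8} = - \frac{p \left(-17 + p\right)}{4}$)
$\left(P + \left(-151 - 1359\right) \left(570 + F{\left(-35 \right)}\right)\right) - 259 = \left(-2941 + \left(-151 - 1359\right) \left(570 + \frac{1}{4} \left(-35\right) \left(17 - -35\right)\right)\right) - 259 = \left(-2941 - 1510 \left(570 + \frac{1}{4} \left(-35\right) \left(17 + 35\right)\right)\right) - 259 = \left(-2941 - 1510 \left(570 + \frac{1}{4} \left(-35\right) 52\right)\right) - 259 = \left(-2941 - 1510 \left(570 - 455\right)\right) - 259 = \left(-2941 - 173650\right) - 259 = -176591 - 259 = -176850$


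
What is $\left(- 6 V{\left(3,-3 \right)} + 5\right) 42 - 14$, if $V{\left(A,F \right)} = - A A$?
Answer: $2464$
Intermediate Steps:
$V{\left(A,F \right)} = - A^{2}$
$\left(- 6 V{\left(3,-3 \right)} + 5\right) 42 - 14 = \left(- 6 \left(- 3^{2}\right) + 5\right) 42 - 14 = \left(- 6 \left(\left(-1\right) 9\right) + 5\right) 42 - 14 = \left(\left(-6\right) \left(-9\right) + 5\right) 42 - 14 = \left(54 + 5\right) 42 - 14 = 59 \cdot 42 - 14 = 2478 - 14 = 2464$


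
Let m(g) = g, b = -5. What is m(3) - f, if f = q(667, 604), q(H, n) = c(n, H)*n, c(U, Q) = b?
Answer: 3023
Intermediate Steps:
c(U, Q) = -5
q(H, n) = -5*n
f = -3020 (f = -5*604 = -3020)
m(3) - f = 3 - 1*(-3020) = 3 + 3020 = 3023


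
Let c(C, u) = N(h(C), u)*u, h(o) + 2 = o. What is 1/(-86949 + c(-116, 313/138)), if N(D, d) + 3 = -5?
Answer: -69/6000733 ≈ -1.1499e-5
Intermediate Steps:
h(o) = -2 + o
N(D, d) = -8 (N(D, d) = -3 - 5 = -8)
c(C, u) = -8*u
1/(-86949 + c(-116, 313/138)) = 1/(-86949 - 2504/138) = 1/(-86949 - 8*313/138) = 1/(-86949 - 1252/69) = 1/(-6000733/69) = -69/6000733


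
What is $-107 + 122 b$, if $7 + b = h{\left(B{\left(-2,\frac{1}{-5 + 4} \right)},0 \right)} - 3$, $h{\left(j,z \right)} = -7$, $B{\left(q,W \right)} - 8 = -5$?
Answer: $-2181$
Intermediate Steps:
$B{\left(q,W \right)} = 3$ ($B{\left(q,W \right)} = 8 - 5 = 3$)
$b = -17$ ($b = -7 - 10 = -17$)
$-107 + 122 b = -107 + 122 \left(-17\right) = -107 - 2074 = -2181$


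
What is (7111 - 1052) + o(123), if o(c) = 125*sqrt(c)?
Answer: 6059 + 125*sqrt(123) ≈ 7445.3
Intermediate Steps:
(7111 - 1052) + o(123) = (7111 - 1052) + 125*sqrt(123) = 6059 + 125*sqrt(123)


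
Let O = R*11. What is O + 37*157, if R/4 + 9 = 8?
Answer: 5765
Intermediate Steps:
R = -4 (R = -36 + 4*8 = -36 + 32 = -4)
O = -44 (O = -4*11 = -44)
O + 37*157 = -44 + 37*157 = -44 + 5809 = 5765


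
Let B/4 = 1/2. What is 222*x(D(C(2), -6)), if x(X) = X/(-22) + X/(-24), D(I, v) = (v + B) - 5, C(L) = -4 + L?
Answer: 7659/44 ≈ 174.07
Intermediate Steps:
B = 2 (B = 4/2 = 4*(1/2) = 2)
D(I, v) = -3 + v (D(I, v) = (v + 2) - 5 = (2 + v) - 5 = -3 + v)
x(X) = -23*X/264 (x(X) = X*(-1/22) + X*(-1/24) = -X/22 - X/24 = -23*X/264)
222*x(D(C(2), -6)) = 222*(-23*(-3 - 6)/264) = 222*(-23/264*(-9)) = 222*(69/88) = 7659/44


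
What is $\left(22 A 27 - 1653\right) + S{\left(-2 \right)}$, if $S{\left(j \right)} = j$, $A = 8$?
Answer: $3097$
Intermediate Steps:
$\left(22 A 27 - 1653\right) + S{\left(-2 \right)} = \left(22 \cdot 8 \cdot 27 - 1653\right) - 2 = \left(176 \cdot 27 - 1653\right) - 2 = \left(4752 - 1653\right) - 2 = 3099 - 2 = 3097$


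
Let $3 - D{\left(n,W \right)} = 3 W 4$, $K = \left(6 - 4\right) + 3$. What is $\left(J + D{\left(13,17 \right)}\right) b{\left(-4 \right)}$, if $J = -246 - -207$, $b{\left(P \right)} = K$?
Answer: $-1200$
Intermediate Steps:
$K = 5$ ($K = 2 + 3 = 5$)
$D{\left(n,W \right)} = 3 - 12 W$ ($D{\left(n,W \right)} = 3 - 3 W 4 = 3 - 12 W$)
$b{\left(P \right)} = 5$
$J = -39$ ($J = -246 + 207 = -39$)
$\left(J + D{\left(13,17 \right)}\right) b{\left(-4 \right)} = \left(-39 + \left(3 - 204\right)\right) 5 = \left(-39 - 201\right) 5 = \left(-240\right) 5 = -1200$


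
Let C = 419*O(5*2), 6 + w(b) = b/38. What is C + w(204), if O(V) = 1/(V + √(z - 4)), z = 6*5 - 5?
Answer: 78662/1501 - 419*√21/79 ≈ 28.101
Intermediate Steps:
z = 25 (z = 30 - 5 = 25)
O(V) = 1/(V + √21) (O(V) = 1/(V + √(25 - 4)) = 1/(V + √21))
w(b) = -6 + b/38
C = 419/(10 + √21) (C = 419/(5*2 + √21) = 419/(10 + √21) ≈ 28.733)
C + w(204) = (4190/79 - 419*√21/79) + (-6 + (1/38)*204) = (4190/79 - 419*√21/79) + (-6 + 102/19) = (4190/79 - 419*√21/79) - 12/19 = 78662/1501 - 419*√21/79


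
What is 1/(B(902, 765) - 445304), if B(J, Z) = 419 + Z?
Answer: -1/444120 ≈ -2.2516e-6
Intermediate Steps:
1/(B(902, 765) - 445304) = 1/((419 + 765) - 445304) = 1/(1184 - 445304) = 1/(-444120) = -1/444120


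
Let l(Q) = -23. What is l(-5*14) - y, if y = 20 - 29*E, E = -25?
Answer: -768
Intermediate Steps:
y = 745 (y = 20 - 29*(-25) = 20 + 725 = 745)
l(-5*14) - y = -23 - 1*745 = -23 - 745 = -768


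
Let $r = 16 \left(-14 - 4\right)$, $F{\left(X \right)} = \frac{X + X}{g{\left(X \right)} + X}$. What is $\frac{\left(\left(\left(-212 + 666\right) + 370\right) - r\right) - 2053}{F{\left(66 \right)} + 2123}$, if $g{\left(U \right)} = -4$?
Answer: $- \frac{29171}{65879} \approx -0.4428$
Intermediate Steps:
$F{\left(X \right)} = \frac{2 X}{-4 + X}$ ($F{\left(X \right)} = \frac{X + X}{-4 + X} = \frac{2 X}{-4 + X}$)
$r = -288$ ($r = 16 \left(-18\right) = -288$)
$\frac{\left(\left(\left(-212 + 666\right) + 370\right) - r\right) - 2053}{F{\left(66 \right)} + 2123} = \frac{\left(\left(\left(-212 + 666\right) + 370\right) - -288\right) - 2053}{2 \cdot 66 \frac{1}{-4 + 66} + 2123} = \frac{\left(\left(454 + 370\right) + 288\right) - 2053}{2 \cdot 66 \cdot \frac{1}{62} + 2123} = \frac{\left(824 + 288\right) - 2053}{2 \cdot 66 \cdot \frac{1}{62} + 2123} = \frac{1112 - 2053}{\frac{66}{31} + 2123} = - \frac{941}{\frac{65879}{31}} = \left(-941\right) \frac{31}{65879} = - \frac{29171}{65879}$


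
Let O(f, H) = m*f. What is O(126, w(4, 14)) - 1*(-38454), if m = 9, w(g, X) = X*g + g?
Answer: 39588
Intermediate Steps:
w(g, X) = g + X*g
O(f, H) = 9*f
O(126, w(4, 14)) - 1*(-38454) = 9*126 - 1*(-38454) = 1134 + 38454 = 39588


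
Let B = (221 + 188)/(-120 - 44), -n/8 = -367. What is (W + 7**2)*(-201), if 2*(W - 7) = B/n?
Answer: -10839535839/963008 ≈ -11256.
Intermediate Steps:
n = 2936 (n = -8*(-367) = 2936)
B = -409/164 (B = 409/(-164) = 409*(-1/164) = -409/164 ≈ -2.4939)
W = 6740647/963008 (W = 7 + (-409/164/2936)/2 = 7 + (-409/164*1/2936)/2 = 7 + (1/2)*(-409/481504) = 7 - 409/963008 = 6740647/963008 ≈ 6.9996)
(W + 7**2)*(-201) = (6740647/963008 + 7**2)*(-201) = (6740647/963008 + 49)*(-201) = (53928039/963008)*(-201) = -10839535839/963008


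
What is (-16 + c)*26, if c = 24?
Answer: 208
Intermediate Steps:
(-16 + c)*26 = (-16 + 24)*26 = 8*26 = 208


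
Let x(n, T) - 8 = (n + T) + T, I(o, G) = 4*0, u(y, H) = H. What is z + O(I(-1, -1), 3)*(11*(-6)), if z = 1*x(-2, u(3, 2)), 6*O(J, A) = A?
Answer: -23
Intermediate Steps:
I(o, G) = 0
x(n, T) = 8 + n + 2*T (x(n, T) = 8 + ((n + T) + T) = 8 + ((T + n) + T) = 8 + (n + 2*T) = 8 + n + 2*T)
O(J, A) = A/6
z = 10 (z = 1*(8 - 2 + 2*2) = 1*(8 - 2 + 4) = 1*10 = 10)
z + O(I(-1, -1), 3)*(11*(-6)) = 10 + ((⅙)*3)*(11*(-6)) = 10 + (½)*(-66) = 10 - 33 = -23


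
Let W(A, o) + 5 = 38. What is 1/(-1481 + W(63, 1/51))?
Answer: -1/1448 ≈ -0.00069061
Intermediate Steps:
W(A, o) = 33 (W(A, o) = -5 + 38 = 33)
1/(-1481 + W(63, 1/51)) = 1/(-1481 + 33) = 1/(-1448) = -1/1448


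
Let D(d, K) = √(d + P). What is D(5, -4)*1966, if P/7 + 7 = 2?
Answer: 1966*I*√30 ≈ 10768.0*I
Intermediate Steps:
P = -35 (P = -49 + 7*2 = -49 + 14 = -35)
D(d, K) = √(-35 + d) (D(d, K) = √(d - 35) = √(-35 + d))
D(5, -4)*1966 = √(-35 + 5)*1966 = √(-30)*1966 = (I*√30)*1966 = 1966*I*√30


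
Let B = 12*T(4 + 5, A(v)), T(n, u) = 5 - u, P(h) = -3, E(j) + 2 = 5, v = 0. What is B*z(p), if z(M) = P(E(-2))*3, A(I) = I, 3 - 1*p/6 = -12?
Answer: -540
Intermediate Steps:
p = 90 (p = 18 - 6*(-12) = 18 + 72 = 90)
E(j) = 3 (E(j) = -2 + 5 = 3)
z(M) = -9 (z(M) = -3*3 = -9)
B = 60 (B = 12*(5 - 1*0) = 12*(5 + 0) = 12*5 = 60)
B*z(p) = 60*(-9) = -540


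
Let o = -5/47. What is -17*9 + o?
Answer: -7196/47 ≈ -153.11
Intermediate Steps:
o = -5/47 (o = -5*1/47 = -5/47 ≈ -0.10638)
-17*9 + o = -17*9 - 5/47 = -153 - 5/47 = -7196/47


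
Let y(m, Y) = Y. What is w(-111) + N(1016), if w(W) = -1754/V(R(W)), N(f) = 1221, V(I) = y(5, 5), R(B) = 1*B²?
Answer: 4351/5 ≈ 870.20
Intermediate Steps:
R(B) = B²
V(I) = 5
w(W) = -1754/5
w(-111) + N(1016) = -1754/5 + 1221 = 4351/5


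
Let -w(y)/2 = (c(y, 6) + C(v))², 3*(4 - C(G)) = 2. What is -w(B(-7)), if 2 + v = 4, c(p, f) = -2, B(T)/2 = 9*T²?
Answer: 32/9 ≈ 3.5556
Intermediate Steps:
B(T) = 18*T² (B(T) = 2*(9*T²) = 18*T²)
v = 2 (v = -2 + 4 = 2)
C(G) = 10/3 (C(G) = 4 - ⅓*2 = 4 - ⅔ = 10/3)
w(y) = -32/9 (w(y) = -2*(-2 + 10/3)² = -2*(4/3)² = -2*16/9 = -32/9)
-w(B(-7)) = -1*(-32/9) = 32/9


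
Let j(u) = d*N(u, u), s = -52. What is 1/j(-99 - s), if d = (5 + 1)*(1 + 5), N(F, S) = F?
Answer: -1/1692 ≈ -0.00059102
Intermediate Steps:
d = 36 (d = 6*6 = 36)
j(u) = 36*u
1/j(-99 - s) = 1/(36*(-99 - 1*(-52))) = 1/(36*(-99 + 52)) = 1/(36*(-47)) = 1/(-1692) = -1/1692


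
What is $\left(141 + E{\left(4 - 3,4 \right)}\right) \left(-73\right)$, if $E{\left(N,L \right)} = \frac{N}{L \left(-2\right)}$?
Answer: $- \frac{82271}{8} \approx -10284.0$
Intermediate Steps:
$E{\left(N,L \right)} = - \frac{N}{2 L}$ ($E{\left(N,L \right)} = \frac{N}{\left(-2\right) L} = N \left(- \frac{1}{2 L}\right) = - \frac{N}{2 L}$)
$\left(141 + E{\left(4 - 3,4 \right)}\right) \left(-73\right) = \left(141 - \frac{4 - 3}{2 \cdot 4}\right) \left(-73\right) = \left(141 - \frac{1}{2} \left(4 - 3\right) \frac{1}{4}\right) \left(-73\right) = \left(141 - \frac{1}{2} \cdot \frac{1}{4}\right) \left(-73\right) = \left(141 - \frac{1}{8}\right) \left(-73\right) = \frac{1127}{8} \left(-73\right) = - \frac{82271}{8}$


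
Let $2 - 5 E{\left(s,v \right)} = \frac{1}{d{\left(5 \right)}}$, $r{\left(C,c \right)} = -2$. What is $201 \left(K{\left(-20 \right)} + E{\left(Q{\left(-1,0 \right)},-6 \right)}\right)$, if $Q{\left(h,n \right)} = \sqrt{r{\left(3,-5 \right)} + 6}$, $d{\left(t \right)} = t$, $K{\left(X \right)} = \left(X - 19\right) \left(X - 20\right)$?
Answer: $\frac{7840809}{25} \approx 3.1363 \cdot 10^{5}$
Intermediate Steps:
$K{\left(X \right)} = \left(-20 + X\right) \left(-19 + X\right)$ ($K{\left(X \right)} = \left(-19 + X\right) \left(-20 + X\right) = \left(-20 + X\right) \left(-19 + X\right)$)
$Q{\left(h,n \right)} = 2$ ($Q{\left(h,n \right)} = \sqrt{-2 + 6} = \sqrt{4} = 2$)
$E{\left(s,v \right)} = \frac{9}{25}$ ($E{\left(s,v \right)} = \frac{2}{5} - \frac{1}{5 \cdot 5} = \frac{2}{5} - \frac{1}{25} = \frac{9}{25}$)
$201 \left(K{\left(-20 \right)} + E{\left(Q{\left(-1,0 \right)},-6 \right)}\right) = 201 \left(\left(380 + \left(-20\right)^{2} - -780\right) + \frac{9}{25}\right) = 201 \left(\left(380 + 400 + 780\right) + \frac{9}{25}\right) = 201 \left(1560 + \frac{9}{25}\right) = 201 \cdot \frac{39009}{25} = \frac{7840809}{25}$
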